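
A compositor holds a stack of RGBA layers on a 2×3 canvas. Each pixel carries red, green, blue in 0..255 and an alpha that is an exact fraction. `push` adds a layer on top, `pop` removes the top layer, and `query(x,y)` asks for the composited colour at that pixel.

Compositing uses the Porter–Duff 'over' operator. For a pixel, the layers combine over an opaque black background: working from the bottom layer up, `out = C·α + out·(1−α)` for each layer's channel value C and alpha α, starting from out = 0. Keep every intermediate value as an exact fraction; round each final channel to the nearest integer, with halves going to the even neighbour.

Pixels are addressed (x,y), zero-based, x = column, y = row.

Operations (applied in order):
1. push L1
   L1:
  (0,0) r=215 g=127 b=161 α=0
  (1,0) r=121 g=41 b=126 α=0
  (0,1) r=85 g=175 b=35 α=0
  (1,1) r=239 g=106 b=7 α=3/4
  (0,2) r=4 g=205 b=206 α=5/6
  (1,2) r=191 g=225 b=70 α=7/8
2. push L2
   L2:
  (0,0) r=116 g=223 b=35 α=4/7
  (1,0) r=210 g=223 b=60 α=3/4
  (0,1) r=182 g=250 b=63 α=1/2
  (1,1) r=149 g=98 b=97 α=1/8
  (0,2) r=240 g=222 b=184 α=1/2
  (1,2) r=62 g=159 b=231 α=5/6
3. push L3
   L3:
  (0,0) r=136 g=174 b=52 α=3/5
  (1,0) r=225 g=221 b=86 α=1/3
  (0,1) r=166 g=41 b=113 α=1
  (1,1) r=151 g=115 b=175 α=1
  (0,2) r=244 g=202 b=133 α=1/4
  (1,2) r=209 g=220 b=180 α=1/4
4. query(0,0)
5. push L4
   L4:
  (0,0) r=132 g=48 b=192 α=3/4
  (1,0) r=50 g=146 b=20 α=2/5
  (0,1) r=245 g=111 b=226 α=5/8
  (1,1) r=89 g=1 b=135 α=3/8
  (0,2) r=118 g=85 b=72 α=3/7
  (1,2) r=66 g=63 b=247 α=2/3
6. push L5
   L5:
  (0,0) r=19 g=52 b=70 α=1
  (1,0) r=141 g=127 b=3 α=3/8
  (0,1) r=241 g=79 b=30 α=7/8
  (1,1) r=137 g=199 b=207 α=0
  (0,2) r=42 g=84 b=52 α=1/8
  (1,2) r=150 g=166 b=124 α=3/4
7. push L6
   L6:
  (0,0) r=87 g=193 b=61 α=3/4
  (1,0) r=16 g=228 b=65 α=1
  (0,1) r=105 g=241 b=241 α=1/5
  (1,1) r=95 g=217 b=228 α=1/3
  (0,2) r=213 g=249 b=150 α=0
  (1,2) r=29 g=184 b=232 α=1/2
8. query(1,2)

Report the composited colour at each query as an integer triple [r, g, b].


at x=0,y=0 over L1,L2,L3:
+L1 (α=0) → [0, 0, 0]
+L2 (α=4/7) → [464/7, 892/7, 20]
+L3 (α=3/5) → [3784/35, 5438/35, 196/5]
→ [108, 155, 39]

at x=1,y=2 over L1,L2,L3,L4,L5,L6:
+L1 (α=7/8) → [1337/8, 1575/8, 245/4]
+L2 (α=5/6) → [3817/48, 2645/16, 4865/24]
+L3 (α=1/4) → [7161/64, 11455/64, 6305/32]
+L4 (α=2/3) → [5203/64, 19519/192, 7371/32]
+L5 (α=3/4) → [34003/256, 115135/768, 19275/128]
+L6 (α=1/2) → [41427/512, 256447/1536, 48971/256]
rounded: [81, 167, 191]


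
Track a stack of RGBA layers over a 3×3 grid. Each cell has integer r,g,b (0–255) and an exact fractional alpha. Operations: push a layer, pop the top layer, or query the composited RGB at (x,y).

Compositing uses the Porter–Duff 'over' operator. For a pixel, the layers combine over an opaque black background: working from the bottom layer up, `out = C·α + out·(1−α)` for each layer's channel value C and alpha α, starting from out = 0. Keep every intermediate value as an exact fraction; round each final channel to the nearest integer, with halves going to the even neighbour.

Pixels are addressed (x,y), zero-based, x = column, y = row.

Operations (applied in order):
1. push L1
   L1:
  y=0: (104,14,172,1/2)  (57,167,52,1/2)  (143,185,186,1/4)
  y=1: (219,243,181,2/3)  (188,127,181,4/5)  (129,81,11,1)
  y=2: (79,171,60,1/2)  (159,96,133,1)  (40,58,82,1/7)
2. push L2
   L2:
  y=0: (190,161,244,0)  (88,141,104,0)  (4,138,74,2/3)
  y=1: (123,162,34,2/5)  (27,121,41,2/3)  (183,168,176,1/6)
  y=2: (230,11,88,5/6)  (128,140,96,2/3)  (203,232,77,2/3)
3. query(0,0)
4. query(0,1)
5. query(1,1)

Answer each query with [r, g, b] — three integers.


query (0,0) [L1,L2] — begin 0,0,0
after L1 α=1/2: [52, 7, 86]
after L2 α=0: [52, 7, 86]
rounded: [52, 7, 86]

at x=0,y=1 over L1,L2:
L1 α=2/3: [146, 162, 362/3]
L2 α=2/5: [684/5, 162, 86]
= [137, 162, 86]

query (1,1) [L1,L2] — begin 0,0,0
+L1 (α=4/5) → [752/5, 508/5, 724/5]
+L2 (α=2/3) → [1022/15, 1718/15, 378/5]
rounded: [68, 115, 76]


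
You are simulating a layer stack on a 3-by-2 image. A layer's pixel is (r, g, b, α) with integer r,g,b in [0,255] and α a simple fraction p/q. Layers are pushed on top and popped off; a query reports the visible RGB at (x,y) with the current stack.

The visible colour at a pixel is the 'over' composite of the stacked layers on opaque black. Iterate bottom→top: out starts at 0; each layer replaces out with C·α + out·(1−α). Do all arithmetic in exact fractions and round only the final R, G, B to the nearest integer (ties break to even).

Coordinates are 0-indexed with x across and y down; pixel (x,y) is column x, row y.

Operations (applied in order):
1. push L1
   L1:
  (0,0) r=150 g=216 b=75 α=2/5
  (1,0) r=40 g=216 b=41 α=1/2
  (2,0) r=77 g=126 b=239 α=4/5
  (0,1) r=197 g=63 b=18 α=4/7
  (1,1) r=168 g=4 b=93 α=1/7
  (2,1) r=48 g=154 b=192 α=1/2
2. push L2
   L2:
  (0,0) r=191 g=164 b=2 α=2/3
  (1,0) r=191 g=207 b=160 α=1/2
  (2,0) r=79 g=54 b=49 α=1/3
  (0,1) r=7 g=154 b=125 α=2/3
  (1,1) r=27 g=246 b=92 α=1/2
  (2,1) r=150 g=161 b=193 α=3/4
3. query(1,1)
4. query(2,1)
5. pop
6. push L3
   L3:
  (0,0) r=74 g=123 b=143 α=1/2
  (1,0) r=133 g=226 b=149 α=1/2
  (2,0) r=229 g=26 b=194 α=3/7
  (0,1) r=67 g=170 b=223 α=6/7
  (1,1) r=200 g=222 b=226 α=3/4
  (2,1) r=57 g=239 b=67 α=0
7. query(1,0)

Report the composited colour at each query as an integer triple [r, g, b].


query (1,1) [L1,L2] — begin 0,0,0
L1 α=1/7: [24, 4/7, 93/7]
L2 α=1/2: [51/2, 863/7, 737/14]
= [26, 123, 53]

at x=2,y=1 over L1,L2:
+L1 (α=1/2) → [24, 77, 96]
+L2 (α=3/4) → [237/2, 140, 675/4]
= [118, 140, 169]

at x=1,y=0 over L1,L3:
+L1 (α=1/2) → [20, 108, 41/2]
+L3 (α=1/2) → [153/2, 167, 339/4]
→ [76, 167, 85]


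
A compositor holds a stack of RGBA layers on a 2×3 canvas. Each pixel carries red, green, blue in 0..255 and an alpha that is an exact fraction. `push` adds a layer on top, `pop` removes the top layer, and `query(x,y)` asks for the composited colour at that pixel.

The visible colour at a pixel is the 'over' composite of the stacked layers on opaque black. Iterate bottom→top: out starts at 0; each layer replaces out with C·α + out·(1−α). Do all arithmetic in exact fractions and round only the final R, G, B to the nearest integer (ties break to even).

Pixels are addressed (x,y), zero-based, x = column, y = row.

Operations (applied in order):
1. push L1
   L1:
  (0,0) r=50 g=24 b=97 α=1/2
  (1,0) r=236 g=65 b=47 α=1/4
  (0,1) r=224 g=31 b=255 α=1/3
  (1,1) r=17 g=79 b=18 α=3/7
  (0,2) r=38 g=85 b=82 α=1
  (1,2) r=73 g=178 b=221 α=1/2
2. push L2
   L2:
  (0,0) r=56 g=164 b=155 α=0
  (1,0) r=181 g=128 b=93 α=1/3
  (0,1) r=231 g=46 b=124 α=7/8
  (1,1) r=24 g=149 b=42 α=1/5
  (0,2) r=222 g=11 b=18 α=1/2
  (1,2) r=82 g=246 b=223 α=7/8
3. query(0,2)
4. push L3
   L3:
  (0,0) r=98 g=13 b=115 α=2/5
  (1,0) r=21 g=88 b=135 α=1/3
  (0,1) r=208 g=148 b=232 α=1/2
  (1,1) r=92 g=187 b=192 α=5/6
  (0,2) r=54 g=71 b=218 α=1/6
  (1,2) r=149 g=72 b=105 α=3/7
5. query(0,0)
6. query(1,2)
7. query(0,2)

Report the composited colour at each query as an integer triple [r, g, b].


at x=0,y=2 over L1,L2:
+L1 (α=1) → [38, 85, 82]
+L2 (α=1/2) → [130, 48, 50]
rounded: [130, 48, 50]

query (0,0) [L1,L2,L3] — begin 0,0,0
L1 α=1/2: [25, 12, 97/2]
L2 α=0: [25, 12, 97/2]
L3 α=2/5: [271/5, 62/5, 751/10]
rounded: [54, 12, 75]

(1,2) stack=L1,L2,L3; from [0,0,0]:
+L1 (α=1/2) → [73/2, 89, 221/2]
+L2 (α=7/8) → [1221/16, 1811/8, 3343/16]
+L3 (α=3/7) → [3009/28, 2243/14, 4603/28]
→ [107, 160, 164]

(0,2) stack=L1,L2,L3; from [0,0,0]:
+L1 (α=1) → [38, 85, 82]
+L2 (α=1/2) → [130, 48, 50]
+L3 (α=1/6) → [352/3, 311/6, 78]
= [117, 52, 78]


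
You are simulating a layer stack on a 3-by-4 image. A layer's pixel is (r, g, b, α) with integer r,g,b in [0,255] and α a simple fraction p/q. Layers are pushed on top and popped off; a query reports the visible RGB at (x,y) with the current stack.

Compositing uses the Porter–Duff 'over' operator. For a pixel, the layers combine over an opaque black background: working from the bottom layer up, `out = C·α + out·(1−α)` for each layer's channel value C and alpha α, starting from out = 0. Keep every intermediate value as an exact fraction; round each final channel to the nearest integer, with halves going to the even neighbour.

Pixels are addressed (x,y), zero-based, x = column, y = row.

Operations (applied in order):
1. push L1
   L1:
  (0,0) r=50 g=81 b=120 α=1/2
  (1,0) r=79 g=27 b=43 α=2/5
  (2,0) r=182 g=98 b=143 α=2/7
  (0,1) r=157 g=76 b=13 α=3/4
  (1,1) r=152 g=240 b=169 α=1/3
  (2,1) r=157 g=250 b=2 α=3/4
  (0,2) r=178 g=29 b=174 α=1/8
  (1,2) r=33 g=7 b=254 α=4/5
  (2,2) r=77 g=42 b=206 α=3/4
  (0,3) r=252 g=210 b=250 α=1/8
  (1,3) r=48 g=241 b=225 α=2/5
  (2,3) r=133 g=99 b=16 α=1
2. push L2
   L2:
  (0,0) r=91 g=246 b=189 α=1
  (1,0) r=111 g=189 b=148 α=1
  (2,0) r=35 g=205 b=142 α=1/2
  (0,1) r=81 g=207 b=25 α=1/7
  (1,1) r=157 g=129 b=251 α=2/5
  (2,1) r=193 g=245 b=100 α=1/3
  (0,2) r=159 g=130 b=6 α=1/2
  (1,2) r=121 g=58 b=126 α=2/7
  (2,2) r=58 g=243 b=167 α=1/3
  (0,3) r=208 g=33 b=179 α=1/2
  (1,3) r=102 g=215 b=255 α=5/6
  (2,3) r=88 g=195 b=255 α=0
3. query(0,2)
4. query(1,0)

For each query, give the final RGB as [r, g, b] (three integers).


at x=0,y=2 over L1,L2:
+L1 (α=1/8) → [89/4, 29/8, 87/4]
+L2 (α=1/2) → [725/8, 1069/16, 111/8]
= [91, 67, 14]

query (1,0) [L1,L2] — begin 0,0,0
after L1 α=2/5: [158/5, 54/5, 86/5]
after L2 α=1: [111, 189, 148]
rounded: [111, 189, 148]


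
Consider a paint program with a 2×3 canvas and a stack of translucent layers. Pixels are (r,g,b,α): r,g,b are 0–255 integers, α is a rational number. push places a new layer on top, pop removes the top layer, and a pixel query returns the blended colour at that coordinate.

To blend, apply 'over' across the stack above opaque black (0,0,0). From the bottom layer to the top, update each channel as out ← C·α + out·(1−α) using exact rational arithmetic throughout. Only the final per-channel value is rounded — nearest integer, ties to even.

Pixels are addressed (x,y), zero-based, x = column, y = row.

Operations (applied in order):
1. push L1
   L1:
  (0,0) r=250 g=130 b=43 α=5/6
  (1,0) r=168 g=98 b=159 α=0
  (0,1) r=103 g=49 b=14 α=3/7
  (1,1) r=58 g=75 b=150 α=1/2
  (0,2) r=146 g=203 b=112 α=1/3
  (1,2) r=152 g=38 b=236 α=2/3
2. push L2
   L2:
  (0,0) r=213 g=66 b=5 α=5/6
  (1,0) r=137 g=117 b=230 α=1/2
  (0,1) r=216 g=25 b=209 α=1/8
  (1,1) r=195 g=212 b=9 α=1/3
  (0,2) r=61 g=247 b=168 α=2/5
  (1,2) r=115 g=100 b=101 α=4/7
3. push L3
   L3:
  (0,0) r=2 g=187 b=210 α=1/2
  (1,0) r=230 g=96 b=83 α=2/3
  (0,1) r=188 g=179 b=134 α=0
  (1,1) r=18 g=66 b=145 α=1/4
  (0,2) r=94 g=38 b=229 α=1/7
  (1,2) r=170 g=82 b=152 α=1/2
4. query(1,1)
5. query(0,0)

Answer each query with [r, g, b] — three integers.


at x=1,y=1 over L1,L2,L3:
+L1 (α=1/2) → [29, 75/2, 75]
+L2 (α=1/3) → [253/3, 287/3, 53]
+L3 (α=1/4) → [271/4, 353/4, 76]
= [68, 88, 76]

query (0,0) [L1,L2,L3] — begin 0,0,0
+L1 (α=5/6) → [625/3, 325/3, 215/6]
+L2 (α=5/6) → [1910/9, 1315/18, 365/36]
+L3 (α=1/2) → [964/9, 4681/36, 7925/72]
rounded: [107, 130, 110]


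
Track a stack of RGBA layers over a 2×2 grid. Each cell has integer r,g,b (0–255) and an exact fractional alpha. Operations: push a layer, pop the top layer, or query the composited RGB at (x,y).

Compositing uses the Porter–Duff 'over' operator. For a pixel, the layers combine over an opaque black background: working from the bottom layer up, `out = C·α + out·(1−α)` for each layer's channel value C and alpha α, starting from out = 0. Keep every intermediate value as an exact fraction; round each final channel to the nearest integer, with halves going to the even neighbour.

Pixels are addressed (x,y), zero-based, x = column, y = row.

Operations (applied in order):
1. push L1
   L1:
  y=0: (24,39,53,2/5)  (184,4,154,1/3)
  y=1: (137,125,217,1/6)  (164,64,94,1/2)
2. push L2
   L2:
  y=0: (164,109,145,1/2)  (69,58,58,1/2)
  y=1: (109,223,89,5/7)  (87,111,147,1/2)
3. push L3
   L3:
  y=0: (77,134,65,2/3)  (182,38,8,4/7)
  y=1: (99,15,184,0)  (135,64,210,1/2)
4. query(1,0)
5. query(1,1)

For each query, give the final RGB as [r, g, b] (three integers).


(1,0) stack=L1,L2,L3; from [0,0,0]:
+L1 (α=1/3) → [184/3, 4/3, 154/3]
+L2 (α=1/2) → [391/6, 89/3, 164/3]
+L3 (α=4/7) → [1847/14, 241/7, 28]
→ [132, 34, 28]

query (1,1) [L1,L2,L3] — begin 0,0,0
L1 α=1/2: [82, 32, 47]
L2 α=1/2: [169/2, 143/2, 97]
L3 α=1/2: [439/4, 271/4, 307/2]
rounded: [110, 68, 154]


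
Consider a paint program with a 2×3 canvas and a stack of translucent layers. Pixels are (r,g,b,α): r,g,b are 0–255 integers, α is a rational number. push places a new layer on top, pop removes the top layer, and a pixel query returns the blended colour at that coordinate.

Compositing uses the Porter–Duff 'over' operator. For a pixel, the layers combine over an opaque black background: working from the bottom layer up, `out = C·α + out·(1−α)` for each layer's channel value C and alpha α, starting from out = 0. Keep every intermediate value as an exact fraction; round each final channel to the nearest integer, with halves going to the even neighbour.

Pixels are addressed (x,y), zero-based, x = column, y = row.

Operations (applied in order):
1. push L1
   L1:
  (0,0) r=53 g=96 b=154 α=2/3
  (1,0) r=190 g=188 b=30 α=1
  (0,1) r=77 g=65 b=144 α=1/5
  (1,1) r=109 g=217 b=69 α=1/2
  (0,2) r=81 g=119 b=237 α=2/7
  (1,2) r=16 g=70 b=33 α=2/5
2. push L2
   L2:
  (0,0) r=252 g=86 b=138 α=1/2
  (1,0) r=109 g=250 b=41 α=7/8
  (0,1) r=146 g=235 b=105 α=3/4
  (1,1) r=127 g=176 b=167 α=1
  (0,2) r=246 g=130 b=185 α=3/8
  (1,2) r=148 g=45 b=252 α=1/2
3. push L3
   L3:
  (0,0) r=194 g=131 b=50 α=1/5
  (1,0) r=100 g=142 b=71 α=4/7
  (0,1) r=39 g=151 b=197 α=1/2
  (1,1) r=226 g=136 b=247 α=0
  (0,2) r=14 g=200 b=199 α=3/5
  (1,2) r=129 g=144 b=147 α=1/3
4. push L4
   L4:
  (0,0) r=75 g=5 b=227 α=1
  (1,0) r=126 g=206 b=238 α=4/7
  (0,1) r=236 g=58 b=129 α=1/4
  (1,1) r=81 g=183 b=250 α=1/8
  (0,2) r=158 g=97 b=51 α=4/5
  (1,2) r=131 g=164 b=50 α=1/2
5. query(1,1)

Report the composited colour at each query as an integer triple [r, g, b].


(1,1) stack=L1,L2,L3,L4; from [0,0,0]:
after L1 α=1/2: [109/2, 217/2, 69/2]
after L2 α=1: [127, 176, 167]
after L3 α=0: [127, 176, 167]
after L4 α=1/8: [485/4, 1415/8, 1419/8]
rounded: [121, 177, 177]


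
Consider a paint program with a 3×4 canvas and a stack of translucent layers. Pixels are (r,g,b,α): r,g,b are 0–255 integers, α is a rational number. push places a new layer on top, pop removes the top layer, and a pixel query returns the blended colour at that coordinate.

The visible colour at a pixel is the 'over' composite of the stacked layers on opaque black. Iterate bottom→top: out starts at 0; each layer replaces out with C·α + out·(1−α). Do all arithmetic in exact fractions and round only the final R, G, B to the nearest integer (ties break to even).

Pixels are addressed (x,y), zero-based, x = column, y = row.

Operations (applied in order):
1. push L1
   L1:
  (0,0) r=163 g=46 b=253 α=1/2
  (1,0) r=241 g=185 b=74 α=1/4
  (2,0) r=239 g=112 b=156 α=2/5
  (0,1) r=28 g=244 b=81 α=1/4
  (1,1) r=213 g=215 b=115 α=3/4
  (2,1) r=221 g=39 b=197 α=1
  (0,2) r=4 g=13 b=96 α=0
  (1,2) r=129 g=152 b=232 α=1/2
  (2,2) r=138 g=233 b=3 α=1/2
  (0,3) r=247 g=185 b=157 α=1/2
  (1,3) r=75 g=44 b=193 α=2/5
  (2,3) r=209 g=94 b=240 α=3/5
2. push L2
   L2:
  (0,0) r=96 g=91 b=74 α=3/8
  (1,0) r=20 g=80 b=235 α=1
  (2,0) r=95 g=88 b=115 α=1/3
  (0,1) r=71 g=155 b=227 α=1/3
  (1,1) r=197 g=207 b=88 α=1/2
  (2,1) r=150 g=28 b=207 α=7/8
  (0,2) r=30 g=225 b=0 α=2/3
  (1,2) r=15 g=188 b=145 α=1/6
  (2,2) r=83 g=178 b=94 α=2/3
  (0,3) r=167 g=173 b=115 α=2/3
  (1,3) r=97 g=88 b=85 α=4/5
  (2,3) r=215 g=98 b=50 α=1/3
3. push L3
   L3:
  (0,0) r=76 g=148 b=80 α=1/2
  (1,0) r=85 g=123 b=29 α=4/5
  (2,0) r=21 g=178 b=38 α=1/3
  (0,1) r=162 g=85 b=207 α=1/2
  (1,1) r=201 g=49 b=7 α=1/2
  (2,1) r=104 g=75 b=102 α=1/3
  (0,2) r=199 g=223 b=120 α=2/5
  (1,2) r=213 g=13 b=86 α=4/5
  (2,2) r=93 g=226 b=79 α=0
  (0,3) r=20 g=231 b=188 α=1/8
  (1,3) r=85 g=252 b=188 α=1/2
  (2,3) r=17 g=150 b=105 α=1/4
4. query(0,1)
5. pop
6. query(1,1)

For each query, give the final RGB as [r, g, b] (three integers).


(0,1) stack=L1,L2,L3; from [0,0,0]:
+L1 (α=1/4) → [7, 61, 81/4]
+L2 (α=1/3) → [85/3, 277/3, 535/6]
+L3 (α=1/2) → [571/6, 266/3, 1777/12]
→ [95, 89, 148]

query (1,1) [L1,L2] — begin 0,0,0
+L1 (α=3/4) → [639/4, 645/4, 345/4]
+L2 (α=1/2) → [1427/8, 1473/8, 697/8]
= [178, 184, 87]


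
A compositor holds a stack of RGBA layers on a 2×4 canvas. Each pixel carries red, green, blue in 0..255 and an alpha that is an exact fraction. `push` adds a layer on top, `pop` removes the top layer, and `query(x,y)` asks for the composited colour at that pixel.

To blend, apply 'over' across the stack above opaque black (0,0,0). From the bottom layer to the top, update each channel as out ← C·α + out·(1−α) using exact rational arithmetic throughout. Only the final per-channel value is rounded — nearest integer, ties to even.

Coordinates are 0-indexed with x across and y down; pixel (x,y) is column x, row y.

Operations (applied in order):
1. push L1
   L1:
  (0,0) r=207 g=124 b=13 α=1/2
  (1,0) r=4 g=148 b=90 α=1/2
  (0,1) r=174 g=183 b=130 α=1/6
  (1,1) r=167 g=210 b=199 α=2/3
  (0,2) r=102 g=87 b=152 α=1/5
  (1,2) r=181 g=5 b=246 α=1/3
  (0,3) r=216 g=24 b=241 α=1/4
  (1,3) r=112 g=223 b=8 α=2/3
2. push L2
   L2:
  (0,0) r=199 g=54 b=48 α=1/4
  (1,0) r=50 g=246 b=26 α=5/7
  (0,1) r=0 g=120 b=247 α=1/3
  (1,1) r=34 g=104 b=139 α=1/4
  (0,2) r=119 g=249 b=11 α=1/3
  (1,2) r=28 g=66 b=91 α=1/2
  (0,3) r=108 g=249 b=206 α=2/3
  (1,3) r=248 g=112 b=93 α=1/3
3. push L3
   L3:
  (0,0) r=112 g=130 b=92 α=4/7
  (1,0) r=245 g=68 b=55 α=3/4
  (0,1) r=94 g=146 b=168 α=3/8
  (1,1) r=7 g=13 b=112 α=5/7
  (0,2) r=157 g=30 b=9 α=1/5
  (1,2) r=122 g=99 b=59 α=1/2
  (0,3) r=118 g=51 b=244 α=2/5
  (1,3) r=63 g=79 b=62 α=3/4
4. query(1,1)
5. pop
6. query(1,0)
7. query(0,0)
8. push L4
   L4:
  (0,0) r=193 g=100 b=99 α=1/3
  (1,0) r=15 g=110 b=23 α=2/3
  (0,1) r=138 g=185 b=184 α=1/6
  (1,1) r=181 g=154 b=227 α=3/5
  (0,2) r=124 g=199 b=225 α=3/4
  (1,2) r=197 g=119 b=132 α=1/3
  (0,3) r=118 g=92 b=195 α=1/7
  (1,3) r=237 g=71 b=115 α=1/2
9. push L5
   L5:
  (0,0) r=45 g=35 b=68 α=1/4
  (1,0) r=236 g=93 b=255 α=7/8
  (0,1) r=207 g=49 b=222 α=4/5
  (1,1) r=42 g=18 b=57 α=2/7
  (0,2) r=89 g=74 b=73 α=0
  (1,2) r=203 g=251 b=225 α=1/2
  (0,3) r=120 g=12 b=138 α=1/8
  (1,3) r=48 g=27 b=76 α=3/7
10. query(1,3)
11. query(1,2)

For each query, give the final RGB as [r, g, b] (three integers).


at x=1,y=1 over L1,L2,L3:
+L1 (α=2/3) → [334/3, 140, 398/3]
+L2 (α=1/4) → [92, 131, 537/4]
+L3 (α=5/7) → [219/7, 327/7, 1657/14]
→ [31, 47, 118]

at x=1,y=0 over L1,L2:
+L1 (α=1/2) → [2, 74, 45]
+L2 (α=5/7) → [254/7, 1378/7, 220/7]
= [36, 197, 31]

query (0,0) [L1,L2] — begin 0,0,0
+L1 (α=1/2) → [207/2, 62, 13/2]
+L2 (α=1/4) → [1019/8, 60, 135/8]
rounded: [127, 60, 17]

(1,3) stack=L1,L2,L4,L5; from [0,0,0]:
+L1 (α=2/3) → [224/3, 446/3, 16/3]
+L2 (α=1/3) → [1192/9, 1228/9, 311/9]
+L4 (α=1/2) → [3325/18, 1867/18, 673/9]
+L5 (α=3/7) → [7946/63, 4463/63, 4744/63]
= [126, 71, 75]

(1,2) stack=L1,L2,L4,L5; from [0,0,0]:
L1 α=1/3: [181/3, 5/3, 82]
L2 α=1/2: [265/6, 203/6, 173/2]
L4 α=1/3: [856/9, 560/9, 305/3]
L5 α=1/2: [2683/18, 2819/18, 490/3]
= [149, 157, 163]


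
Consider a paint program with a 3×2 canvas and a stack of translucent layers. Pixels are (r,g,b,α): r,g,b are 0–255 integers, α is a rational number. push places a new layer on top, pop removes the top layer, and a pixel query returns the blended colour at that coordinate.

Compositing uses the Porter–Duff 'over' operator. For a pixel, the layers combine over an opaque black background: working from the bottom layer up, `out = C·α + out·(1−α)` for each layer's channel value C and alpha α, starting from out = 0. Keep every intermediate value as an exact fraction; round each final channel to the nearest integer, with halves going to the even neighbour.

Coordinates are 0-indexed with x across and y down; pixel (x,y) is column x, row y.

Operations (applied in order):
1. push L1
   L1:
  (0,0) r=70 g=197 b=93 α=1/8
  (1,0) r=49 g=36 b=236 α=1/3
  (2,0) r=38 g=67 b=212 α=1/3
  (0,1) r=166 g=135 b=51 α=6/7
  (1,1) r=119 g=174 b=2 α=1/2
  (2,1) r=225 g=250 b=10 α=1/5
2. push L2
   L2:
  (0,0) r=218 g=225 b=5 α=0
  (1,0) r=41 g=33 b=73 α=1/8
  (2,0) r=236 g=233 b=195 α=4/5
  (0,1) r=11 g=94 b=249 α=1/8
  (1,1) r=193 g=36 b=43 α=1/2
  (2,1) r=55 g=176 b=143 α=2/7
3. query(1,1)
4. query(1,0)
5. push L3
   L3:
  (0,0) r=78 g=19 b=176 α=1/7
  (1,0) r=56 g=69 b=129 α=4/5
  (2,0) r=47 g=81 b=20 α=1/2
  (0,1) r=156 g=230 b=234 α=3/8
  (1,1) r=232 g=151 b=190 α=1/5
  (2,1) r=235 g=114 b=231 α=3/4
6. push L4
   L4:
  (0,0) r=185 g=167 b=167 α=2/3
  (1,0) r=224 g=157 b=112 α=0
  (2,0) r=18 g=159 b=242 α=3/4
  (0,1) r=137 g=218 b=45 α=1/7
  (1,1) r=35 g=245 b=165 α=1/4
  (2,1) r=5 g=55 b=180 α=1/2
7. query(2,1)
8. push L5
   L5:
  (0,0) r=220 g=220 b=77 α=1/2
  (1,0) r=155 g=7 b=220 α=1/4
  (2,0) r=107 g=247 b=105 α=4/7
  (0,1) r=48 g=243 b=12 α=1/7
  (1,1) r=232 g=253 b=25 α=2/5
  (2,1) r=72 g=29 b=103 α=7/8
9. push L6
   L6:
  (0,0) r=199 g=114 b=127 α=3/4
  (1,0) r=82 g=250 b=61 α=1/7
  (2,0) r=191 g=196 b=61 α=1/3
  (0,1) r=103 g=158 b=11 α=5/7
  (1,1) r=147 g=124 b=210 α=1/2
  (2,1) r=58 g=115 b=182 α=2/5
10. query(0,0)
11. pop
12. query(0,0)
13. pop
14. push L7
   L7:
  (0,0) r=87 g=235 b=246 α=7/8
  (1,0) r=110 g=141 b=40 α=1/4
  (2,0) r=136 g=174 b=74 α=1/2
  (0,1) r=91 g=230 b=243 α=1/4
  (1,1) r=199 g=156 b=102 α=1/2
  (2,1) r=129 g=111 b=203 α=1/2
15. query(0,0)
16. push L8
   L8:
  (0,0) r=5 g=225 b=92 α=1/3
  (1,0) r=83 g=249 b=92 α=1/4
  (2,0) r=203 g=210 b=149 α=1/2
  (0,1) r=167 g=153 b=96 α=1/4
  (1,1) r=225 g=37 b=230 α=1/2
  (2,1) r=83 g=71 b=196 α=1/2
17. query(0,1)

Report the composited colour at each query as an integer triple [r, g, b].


at x=1,y=1 over L1,L2:
after L1 α=1/2: [119/2, 87, 1]
after L2 α=1/2: [505/4, 123/2, 22]
= [126, 62, 22]

(1,0) stack=L1,L2; from [0,0,0]:
+L1 (α=1/3) → [49/3, 12, 236/3]
+L2 (α=1/8) → [233/12, 117/8, 1871/24]
rounded: [19, 15, 78]

(2,1) stack=L1,L2,L3,L4; from [0,0,0]:
L1 α=1/5: [45, 50, 2]
L2 α=2/7: [335/7, 86, 296/7]
L3 α=3/4: [2635/14, 107, 5147/28]
L4 α=1/2: [2705/28, 81, 10187/56]
= [97, 81, 182]

at x=0,y=0 over L1,L2,L3,L4,L5,L6:
after L1 α=1/8: [35/4, 197/8, 93/8]
after L2 α=0: [35/4, 197/8, 93/8]
after L3 α=1/7: [261/14, 667/28, 983/28]
after L4 α=2/3: [5441/42, 10019/84, 3445/28]
after L5 α=1/2: [14681/84, 28499/168, 5601/56]
after L6 α=3/4: [64829/336, 85955/672, 26937/224]
= [193, 128, 120]

(0,0) stack=L1,L2,L3,L4,L5; from [0,0,0]:
L1 α=1/8: [35/4, 197/8, 93/8]
L2 α=0: [35/4, 197/8, 93/8]
L3 α=1/7: [261/14, 667/28, 983/28]
L4 α=2/3: [5441/42, 10019/84, 3445/28]
L5 α=1/2: [14681/84, 28499/168, 5601/56]
= [175, 170, 100]

at x=0,y=0 over L1,L2,L3,L4,L7:
L1 α=1/8: [35/4, 197/8, 93/8]
L2 α=0: [35/4, 197/8, 93/8]
L3 α=1/7: [261/14, 667/28, 983/28]
L4 α=2/3: [5441/42, 10019/84, 3445/28]
L7 α=7/8: [31019/336, 148199/672, 51661/224]
= [92, 221, 231]

(0,1) stack=L1,L2,L3,L4,L7,L8; from [0,0,0]:
after L1 α=6/7: [996/7, 810/7, 306/7]
after L2 α=1/8: [1007/8, 113, 555/8]
after L3 α=3/8: [8779/64, 1255/8, 8391/64]
after L4 α=1/7: [30721/224, 4637/28, 26613/224]
after L7 α=1/4: [112547/896, 20351/112, 134271/896]
after L8 α=1/4: [487273/3584, 78189/448, 488829/3584]
→ [136, 175, 136]


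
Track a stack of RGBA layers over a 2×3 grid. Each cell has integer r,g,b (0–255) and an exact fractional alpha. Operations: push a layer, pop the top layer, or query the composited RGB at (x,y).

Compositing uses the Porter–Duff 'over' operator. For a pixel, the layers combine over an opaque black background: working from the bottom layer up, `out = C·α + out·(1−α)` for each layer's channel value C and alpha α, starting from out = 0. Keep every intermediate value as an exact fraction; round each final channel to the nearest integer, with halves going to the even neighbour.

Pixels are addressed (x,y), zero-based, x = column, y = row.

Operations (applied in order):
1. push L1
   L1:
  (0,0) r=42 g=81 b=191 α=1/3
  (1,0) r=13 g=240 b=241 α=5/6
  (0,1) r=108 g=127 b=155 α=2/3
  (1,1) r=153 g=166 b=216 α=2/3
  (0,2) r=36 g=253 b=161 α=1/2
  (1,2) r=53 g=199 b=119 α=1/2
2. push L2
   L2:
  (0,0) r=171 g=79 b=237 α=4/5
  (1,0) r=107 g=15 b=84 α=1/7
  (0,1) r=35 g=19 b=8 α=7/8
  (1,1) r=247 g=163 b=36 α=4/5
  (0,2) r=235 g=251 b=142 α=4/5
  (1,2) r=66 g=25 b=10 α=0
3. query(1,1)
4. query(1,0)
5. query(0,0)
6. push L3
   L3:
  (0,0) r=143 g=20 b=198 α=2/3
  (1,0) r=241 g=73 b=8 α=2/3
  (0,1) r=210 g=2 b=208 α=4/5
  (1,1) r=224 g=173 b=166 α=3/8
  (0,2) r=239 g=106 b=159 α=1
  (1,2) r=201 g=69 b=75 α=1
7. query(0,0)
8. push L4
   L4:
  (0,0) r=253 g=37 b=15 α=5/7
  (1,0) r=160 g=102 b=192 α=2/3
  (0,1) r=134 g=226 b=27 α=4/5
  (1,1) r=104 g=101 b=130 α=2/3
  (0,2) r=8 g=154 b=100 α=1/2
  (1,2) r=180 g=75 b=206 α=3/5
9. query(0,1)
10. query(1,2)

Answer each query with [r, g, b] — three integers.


(1,1) stack=L1,L2; from [0,0,0]:
L1 α=2/3: [102, 332/3, 144]
L2 α=4/5: [218, 2288/15, 288/5]
= [218, 153, 58]

query (1,0) [L1,L2] — begin 0,0,0
L1 α=5/6: [65/6, 200, 1205/6]
L2 α=1/7: [172/7, 1215/7, 1289/7]
rounded: [25, 174, 184]

query (0,0) [L1,L2] — begin 0,0,0
+L1 (α=1/3) → [14, 27, 191/3]
+L2 (α=4/5) → [698/5, 343/5, 607/3]
→ [140, 69, 202]

at x=0,y=0 over L1,L2,L3:
L1 α=1/3: [14, 27, 191/3]
L2 α=4/5: [698/5, 343/5, 607/3]
L3 α=2/3: [2128/15, 181/5, 1795/9]
rounded: [142, 36, 199]

(0,1) stack=L1,L2,L3,L4; from [0,0,0]:
+L1 (α=2/3) → [72, 254/3, 310/3]
+L2 (α=7/8) → [317/8, 653/24, 239/12]
+L3 (α=4/5) → [7037/40, 169/24, 10223/60]
+L4 (α=4/5) → [28477/200, 4373/24, 16703/300]
rounded: [142, 182, 56]

at x=1,y=2 over L1,L2,L3,L4:
after L1 α=1/2: [53/2, 199/2, 119/2]
after L2 α=0: [53/2, 199/2, 119/2]
after L3 α=1: [201, 69, 75]
after L4 α=3/5: [942/5, 363/5, 768/5]
= [188, 73, 154]


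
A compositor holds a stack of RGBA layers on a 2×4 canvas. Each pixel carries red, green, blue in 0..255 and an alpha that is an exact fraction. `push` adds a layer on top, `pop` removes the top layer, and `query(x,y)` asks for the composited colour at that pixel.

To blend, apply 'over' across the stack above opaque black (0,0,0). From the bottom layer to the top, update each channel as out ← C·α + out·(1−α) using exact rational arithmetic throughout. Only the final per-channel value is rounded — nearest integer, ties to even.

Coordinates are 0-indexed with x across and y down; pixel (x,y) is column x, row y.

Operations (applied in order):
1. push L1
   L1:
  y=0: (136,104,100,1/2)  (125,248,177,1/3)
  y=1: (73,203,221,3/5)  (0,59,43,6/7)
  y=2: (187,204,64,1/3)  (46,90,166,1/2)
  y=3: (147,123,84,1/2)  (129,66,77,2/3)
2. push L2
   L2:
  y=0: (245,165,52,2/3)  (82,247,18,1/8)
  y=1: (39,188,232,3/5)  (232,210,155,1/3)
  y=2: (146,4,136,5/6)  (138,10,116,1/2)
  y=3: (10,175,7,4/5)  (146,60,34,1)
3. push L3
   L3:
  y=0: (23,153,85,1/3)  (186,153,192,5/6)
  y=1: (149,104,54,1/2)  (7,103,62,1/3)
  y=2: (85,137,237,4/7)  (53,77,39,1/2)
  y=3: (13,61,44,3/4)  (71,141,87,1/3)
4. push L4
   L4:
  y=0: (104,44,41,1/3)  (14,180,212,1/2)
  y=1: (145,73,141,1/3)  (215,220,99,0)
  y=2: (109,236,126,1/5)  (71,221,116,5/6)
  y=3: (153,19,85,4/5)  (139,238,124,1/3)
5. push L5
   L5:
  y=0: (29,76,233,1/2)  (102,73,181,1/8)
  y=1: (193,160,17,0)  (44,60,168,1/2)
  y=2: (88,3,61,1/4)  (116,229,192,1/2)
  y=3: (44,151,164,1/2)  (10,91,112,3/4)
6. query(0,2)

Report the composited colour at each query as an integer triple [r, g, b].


at x=0,y=2 over L1,L2,L3,L4,L5:
+L1 (α=1/3) → [187/3, 68, 64/3]
+L2 (α=5/6) → [2377/18, 44/3, 1052/9]
+L3 (α=4/7) → [631/6, 592/7, 3896/21]
+L4 (α=1/5) → [1589/15, 804/7, 3646/21]
+L5 (α=1/4) → [2029/20, 2433/28, 4073/28]
= [101, 87, 145]


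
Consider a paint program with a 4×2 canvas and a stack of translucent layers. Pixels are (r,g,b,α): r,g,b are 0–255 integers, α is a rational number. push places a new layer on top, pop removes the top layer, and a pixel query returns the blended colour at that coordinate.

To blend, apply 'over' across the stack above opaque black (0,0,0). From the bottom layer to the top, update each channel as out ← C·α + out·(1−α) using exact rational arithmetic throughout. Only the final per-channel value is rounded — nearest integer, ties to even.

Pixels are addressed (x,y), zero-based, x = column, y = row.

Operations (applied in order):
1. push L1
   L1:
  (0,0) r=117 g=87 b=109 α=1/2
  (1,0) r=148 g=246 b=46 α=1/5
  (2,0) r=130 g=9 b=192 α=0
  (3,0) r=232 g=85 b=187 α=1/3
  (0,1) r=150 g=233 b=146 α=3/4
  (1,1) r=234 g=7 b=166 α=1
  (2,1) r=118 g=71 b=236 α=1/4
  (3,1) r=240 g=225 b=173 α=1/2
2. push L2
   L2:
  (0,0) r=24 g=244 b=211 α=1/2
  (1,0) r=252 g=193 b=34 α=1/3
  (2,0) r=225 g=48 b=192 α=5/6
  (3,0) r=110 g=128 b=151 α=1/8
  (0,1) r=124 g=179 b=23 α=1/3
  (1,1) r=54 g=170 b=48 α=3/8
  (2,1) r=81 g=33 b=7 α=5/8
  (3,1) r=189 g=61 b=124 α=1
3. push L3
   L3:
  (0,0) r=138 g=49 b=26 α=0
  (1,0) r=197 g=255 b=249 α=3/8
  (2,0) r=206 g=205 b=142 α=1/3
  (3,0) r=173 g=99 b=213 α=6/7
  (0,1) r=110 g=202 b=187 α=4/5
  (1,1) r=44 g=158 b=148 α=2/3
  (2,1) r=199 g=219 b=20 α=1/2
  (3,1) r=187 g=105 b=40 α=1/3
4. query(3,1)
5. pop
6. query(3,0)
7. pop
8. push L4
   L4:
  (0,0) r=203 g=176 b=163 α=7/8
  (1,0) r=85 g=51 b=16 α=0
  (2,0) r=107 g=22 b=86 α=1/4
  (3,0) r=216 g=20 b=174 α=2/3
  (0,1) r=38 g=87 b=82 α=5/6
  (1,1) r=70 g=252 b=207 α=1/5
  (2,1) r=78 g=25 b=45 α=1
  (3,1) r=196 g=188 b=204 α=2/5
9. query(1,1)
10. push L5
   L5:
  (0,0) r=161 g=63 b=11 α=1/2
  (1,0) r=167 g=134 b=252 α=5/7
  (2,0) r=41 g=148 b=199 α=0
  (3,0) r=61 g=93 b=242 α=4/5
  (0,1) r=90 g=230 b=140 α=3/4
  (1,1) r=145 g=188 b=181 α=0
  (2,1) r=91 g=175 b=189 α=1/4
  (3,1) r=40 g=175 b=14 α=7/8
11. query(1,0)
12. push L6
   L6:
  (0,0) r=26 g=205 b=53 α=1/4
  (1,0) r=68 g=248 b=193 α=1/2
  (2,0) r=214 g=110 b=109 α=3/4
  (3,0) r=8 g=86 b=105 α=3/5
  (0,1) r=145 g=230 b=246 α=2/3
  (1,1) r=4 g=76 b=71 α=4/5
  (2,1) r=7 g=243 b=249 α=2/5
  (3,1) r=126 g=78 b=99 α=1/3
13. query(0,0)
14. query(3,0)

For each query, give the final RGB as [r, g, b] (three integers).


at x=3,y=1 over L1,L2,L3:
L1 α=1/2: [120, 225/2, 173/2]
L2 α=1: [189, 61, 124]
L3 α=1/3: [565/3, 227/3, 96]
rounded: [188, 76, 96]

(3,0) stack=L1,L2; from [0,0,0]:
+L1 (α=1/3) → [232/3, 85/3, 187/3]
+L2 (α=1/8) → [977/12, 979/24, 881/12]
→ [81, 41, 73]

at x=1,y=1 over L1,L4:
L1 α=1: [234, 7, 166]
L4 α=1/5: [1006/5, 56, 871/5]
rounded: [201, 56, 174]

query (1,0) [L1,L4,L5] — begin 0,0,0
after L1 α=1/5: [148/5, 246/5, 46/5]
after L4 α=0: [148/5, 246/5, 46/5]
after L5 α=5/7: [4471/35, 3842/35, 6392/35]
= [128, 110, 183]

(0,0) stack=L1,L4,L5,L6; from [0,0,0]:
+L1 (α=1/2) → [117/2, 87/2, 109/2]
+L4 (α=7/8) → [2959/16, 2551/16, 2391/16]
+L5 (α=1/2) → [5535/32, 3559/32, 2567/32]
+L6 (α=1/4) → [17437/128, 17237/128, 9397/128]
rounded: [136, 135, 73]

at x=3,y=0 over L1,L4,L5,L6:
+L1 (α=1/3) → [232/3, 85/3, 187/3]
+L4 (α=2/3) → [1528/9, 205/9, 1231/9]
+L5 (α=4/5) → [3724/45, 3553/45, 9943/45]
+L6 (α=3/5) → [8528/225, 18716/225, 34061/225]
→ [38, 83, 151]


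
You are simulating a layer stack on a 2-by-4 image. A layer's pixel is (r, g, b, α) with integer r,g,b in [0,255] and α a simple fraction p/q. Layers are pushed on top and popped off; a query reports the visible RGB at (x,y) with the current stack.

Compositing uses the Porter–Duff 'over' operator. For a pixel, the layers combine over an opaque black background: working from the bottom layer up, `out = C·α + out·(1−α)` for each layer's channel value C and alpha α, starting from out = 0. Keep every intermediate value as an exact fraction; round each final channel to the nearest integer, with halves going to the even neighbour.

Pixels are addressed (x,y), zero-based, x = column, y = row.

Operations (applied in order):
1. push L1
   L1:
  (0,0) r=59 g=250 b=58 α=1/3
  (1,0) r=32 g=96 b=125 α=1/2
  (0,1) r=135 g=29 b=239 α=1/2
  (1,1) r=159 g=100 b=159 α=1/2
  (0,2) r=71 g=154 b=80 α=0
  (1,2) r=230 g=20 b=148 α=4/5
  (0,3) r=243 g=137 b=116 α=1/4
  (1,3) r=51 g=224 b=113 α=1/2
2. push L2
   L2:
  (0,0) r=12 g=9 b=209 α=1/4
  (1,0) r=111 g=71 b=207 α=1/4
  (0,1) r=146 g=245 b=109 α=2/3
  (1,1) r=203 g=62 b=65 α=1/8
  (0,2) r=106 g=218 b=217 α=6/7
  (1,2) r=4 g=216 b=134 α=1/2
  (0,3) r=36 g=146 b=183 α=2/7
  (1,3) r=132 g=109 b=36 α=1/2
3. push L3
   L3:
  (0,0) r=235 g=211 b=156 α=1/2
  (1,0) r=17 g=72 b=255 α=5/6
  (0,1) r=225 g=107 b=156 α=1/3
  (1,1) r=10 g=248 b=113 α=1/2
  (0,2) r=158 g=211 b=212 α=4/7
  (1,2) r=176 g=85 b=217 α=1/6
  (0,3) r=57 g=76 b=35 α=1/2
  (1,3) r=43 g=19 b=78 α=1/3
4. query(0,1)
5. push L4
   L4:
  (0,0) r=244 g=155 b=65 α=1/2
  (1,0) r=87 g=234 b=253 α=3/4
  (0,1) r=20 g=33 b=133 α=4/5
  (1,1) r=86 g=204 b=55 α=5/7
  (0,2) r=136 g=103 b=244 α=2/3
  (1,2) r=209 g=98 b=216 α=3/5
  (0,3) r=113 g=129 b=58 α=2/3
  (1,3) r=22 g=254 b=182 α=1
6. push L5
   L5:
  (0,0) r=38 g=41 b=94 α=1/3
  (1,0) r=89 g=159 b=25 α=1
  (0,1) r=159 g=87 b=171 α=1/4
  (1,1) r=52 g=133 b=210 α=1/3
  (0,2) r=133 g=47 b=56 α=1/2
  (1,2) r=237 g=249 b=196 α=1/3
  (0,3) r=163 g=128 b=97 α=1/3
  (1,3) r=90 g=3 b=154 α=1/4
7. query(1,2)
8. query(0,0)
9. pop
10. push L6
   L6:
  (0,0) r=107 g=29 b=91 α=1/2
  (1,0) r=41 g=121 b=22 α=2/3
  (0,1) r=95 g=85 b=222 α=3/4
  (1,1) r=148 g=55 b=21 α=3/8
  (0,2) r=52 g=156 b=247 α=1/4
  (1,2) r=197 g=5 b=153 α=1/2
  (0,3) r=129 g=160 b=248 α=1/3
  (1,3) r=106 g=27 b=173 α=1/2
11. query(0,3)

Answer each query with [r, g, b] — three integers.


at x=0,y=1 over L1,L2,L3:
L1 α=1/2: [135/2, 29/2, 239/2]
L2 α=2/3: [719/6, 1009/6, 225/2]
L3 α=1/3: [1394/9, 1330/9, 127]
= [155, 148, 127]

query (1,2) [L1,L2,L3,L4,L5] — begin 0,0,0
+L1 (α=4/5) → [184, 16, 592/5]
+L2 (α=1/2) → [94, 116, 631/5]
+L3 (α=1/6) → [323/3, 665/6, 424/3]
+L4 (α=3/5) → [2527/15, 1547/15, 2792/15]
+L5 (α=1/3) → [8609/45, 6829/45, 8524/45]
= [191, 152, 189]

at x=0,y=0 over L1,L2,L3,L4,L5:
L1 α=1/3: [59/3, 250/3, 58/3]
L2 α=1/4: [71/4, 259/4, 267/4]
L3 α=1/2: [1011/8, 1103/8, 891/8]
L4 α=1/2: [2963/16, 2343/16, 1411/16]
L5 α=1/3: [1089/8, 2671/24, 721/8]
→ [136, 111, 90]

at x=0,y=3 over L1,L2,L3,L4,L6:
+L1 (α=1/4) → [243/4, 137/4, 29]
+L2 (α=2/7) → [1503/28, 1853/28, 73]
+L3 (α=1/2) → [3099/56, 3981/56, 54]
+L4 (α=2/3) → [15755/168, 6143/56, 170/3]
+L6 (α=1/3) → [26591/252, 3541/28, 1084/9]
→ [106, 126, 120]


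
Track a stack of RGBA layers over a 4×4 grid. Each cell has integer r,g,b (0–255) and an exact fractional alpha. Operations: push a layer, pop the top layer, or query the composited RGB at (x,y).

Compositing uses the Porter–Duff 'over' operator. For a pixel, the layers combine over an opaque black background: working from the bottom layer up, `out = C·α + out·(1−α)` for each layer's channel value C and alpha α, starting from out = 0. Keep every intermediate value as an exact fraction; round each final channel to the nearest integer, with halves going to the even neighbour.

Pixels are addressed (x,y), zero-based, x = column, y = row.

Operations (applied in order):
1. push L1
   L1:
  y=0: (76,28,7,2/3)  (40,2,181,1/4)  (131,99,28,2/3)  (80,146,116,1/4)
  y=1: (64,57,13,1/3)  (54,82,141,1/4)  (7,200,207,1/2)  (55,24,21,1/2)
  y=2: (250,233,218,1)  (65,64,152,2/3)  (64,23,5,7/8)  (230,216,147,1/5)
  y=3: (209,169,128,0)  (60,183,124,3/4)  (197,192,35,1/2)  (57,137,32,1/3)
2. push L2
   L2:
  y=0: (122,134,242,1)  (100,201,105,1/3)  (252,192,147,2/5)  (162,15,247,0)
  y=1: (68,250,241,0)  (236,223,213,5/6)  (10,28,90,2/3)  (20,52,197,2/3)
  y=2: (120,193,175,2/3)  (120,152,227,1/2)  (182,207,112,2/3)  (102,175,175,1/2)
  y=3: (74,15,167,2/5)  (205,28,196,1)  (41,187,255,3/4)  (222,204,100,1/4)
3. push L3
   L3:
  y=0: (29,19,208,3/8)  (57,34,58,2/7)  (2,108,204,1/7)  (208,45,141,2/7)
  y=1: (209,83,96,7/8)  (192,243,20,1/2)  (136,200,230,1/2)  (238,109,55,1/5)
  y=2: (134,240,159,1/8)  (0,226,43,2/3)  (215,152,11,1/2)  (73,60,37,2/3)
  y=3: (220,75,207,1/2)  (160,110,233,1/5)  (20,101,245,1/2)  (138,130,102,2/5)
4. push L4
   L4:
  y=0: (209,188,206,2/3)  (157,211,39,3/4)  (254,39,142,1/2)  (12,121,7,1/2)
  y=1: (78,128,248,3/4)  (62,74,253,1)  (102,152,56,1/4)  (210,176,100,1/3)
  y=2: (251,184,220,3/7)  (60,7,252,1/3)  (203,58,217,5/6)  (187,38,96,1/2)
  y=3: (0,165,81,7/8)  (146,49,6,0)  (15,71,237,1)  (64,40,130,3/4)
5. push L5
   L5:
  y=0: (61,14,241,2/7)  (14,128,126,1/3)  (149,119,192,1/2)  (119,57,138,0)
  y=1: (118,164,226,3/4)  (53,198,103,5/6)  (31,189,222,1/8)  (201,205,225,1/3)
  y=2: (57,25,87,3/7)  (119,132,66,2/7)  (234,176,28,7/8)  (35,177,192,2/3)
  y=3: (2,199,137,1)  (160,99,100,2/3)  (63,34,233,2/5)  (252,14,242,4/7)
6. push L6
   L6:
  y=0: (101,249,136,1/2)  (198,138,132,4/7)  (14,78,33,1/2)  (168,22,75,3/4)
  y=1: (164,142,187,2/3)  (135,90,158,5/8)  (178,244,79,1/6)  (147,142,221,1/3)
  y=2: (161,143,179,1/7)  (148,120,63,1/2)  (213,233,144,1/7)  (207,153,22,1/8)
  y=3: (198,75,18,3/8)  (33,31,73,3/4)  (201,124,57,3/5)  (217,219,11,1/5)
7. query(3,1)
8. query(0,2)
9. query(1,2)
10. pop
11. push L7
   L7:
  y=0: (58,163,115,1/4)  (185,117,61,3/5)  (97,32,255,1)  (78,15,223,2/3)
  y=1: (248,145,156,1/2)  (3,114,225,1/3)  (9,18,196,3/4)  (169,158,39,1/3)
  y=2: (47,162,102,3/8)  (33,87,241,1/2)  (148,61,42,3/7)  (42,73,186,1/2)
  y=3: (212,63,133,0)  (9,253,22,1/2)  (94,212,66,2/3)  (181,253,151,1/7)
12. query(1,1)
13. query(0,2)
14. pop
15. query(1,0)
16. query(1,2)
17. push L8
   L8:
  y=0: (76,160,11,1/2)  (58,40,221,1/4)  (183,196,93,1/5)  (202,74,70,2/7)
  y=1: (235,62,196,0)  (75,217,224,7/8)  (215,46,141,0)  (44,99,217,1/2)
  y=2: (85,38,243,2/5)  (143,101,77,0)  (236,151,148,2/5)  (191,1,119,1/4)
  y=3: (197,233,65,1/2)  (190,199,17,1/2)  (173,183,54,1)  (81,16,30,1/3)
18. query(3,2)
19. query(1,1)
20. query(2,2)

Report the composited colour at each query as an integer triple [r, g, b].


at x=3,y=1 over L1,L2,L3,L4,L5,L6:
after L1 α=1/2: [55/2, 12, 21/2]
after L2 α=2/3: [45/2, 116/3, 809/6]
after L3 α=1/5: [328/5, 791/15, 1783/15]
after L4 α=1/3: [1706/15, 4222/45, 5066/45]
after L5 α=1/3: [6427/45, 17669/135, 20257/135]
after L6 α=1/3: [19469/135, 54508/405, 70349/405]
= [144, 135, 174]

at x=0,y=2 over L1,L2,L3,L4,L5,L6:
after L1 α=1: [250, 233, 218]
after L2 α=2/3: [490/3, 619/3, 568/3]
after L3 α=1/8: [479/3, 5053/24, 4453/24]
after L4 α=3/7: [4175/21, 1195/6, 8413/42]
after L5 α=3/7: [20291/147, 2615/21, 22307/147]
after L6 α=1/7: [48471/343, 6231/49, 53385/343]
rounded: [141, 127, 156]

query (1,2) [L1,L2,L3,L4,L5,L6] — begin 0,0,0
+L1 (α=2/3) → [130/3, 128/3, 304/3]
+L2 (α=1/2) → [245/3, 292/3, 985/6]
+L3 (α=2/3) → [245/9, 1648/9, 1501/18]
+L4 (α=1/3) → [1030/27, 3359/27, 3769/27]
+L5 (α=2/7) → [11576/189, 23923/189, 22409/189]
+L6 (α=1/2) → [19774/189, 46603/378, 17158/189]
→ [105, 123, 91]

(1,1) stack=L1,L2,L3,L4,L5,L7; from [0,0,0]:
after L1 α=1/4: [27/2, 41/2, 141/4]
after L2 α=5/6: [2387/12, 757/4, 1467/8]
after L3 α=1/2: [4691/24, 1729/8, 1627/16]
after L4 α=1: [62, 74, 253]
after L5 α=5/6: [109/2, 532/3, 128]
after L7 α=1/3: [112/3, 1406/9, 481/3]
→ [37, 156, 160]

at x=0,y=2 over L1,L2,L3,L4,L5,L7:
after L1 α=1: [250, 233, 218]
after L2 α=2/3: [490/3, 619/3, 568/3]
after L3 α=1/8: [479/3, 5053/24, 4453/24]
after L4 α=3/7: [4175/21, 1195/6, 8413/42]
after L5 α=3/7: [20291/147, 2615/21, 22307/147]
after L7 α=3/8: [61091/588, 23281/168, 156517/1176]
rounded: [104, 139, 133]

query (1,0) [L1,L2,L3,L4,L5] — begin 0,0,0
L1 α=1/4: [10, 1/2, 181/4]
L2 α=1/3: [40, 202/3, 391/6]
L3 α=2/7: [314/7, 1214/21, 2651/42]
L4 α=3/4: [3611/28, 14507/84, 7565/168]
L5 α=1/3: [1269/14, 19883/126, 18149/252]
= [91, 158, 72]

at x=1,y=2 over L1,L2,L3,L4,L5:
after L1 α=2/3: [130/3, 128/3, 304/3]
after L2 α=1/2: [245/3, 292/3, 985/6]
after L3 α=2/3: [245/9, 1648/9, 1501/18]
after L4 α=1/3: [1030/27, 3359/27, 3769/27]
after L5 α=2/7: [11576/189, 23923/189, 22409/189]
→ [61, 127, 119]

query (3,2) [L1,L2,L3,L4,L5,L8] — begin 0,0,0
after L1 α=1/5: [46, 216/5, 147/5]
after L2 α=1/2: [74, 1091/10, 511/5]
after L3 α=2/3: [220/3, 2291/30, 881/15]
after L4 α=1/2: [781/6, 3431/60, 2321/30]
after L5 α=2/3: [1201/18, 24671/180, 13841/90]
after L8 α=1/4: [2347/24, 24731/240, 17411/120]
rounded: [98, 103, 145]

at x=1,y=1 over L1,L2,L3,L4,L5,L8:
after L1 α=1/4: [27/2, 41/2, 141/4]
after L2 α=5/6: [2387/12, 757/4, 1467/8]
after L3 α=1/2: [4691/24, 1729/8, 1627/16]
after L4 α=1: [62, 74, 253]
after L5 α=5/6: [109/2, 532/3, 128]
after L8 α=7/8: [1159/16, 5089/24, 212]
= [72, 212, 212]

at x=2,y=2 over L1,L2,L3,L4,L5,L8:
after L1 α=7/8: [56, 161/8, 35/8]
after L2 α=2/3: [140, 3473/24, 609/8]
after L3 α=1/2: [355/2, 7121/48, 697/16]
after L4 α=5/6: [795/4, 21041/288, 6019/32]
after L5 α=7/8: [7347/32, 375857/2304, 12291/256]
after L8 α=2/5: [7429/32, 607793/3840, 112649/1280]
= [232, 158, 88]
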